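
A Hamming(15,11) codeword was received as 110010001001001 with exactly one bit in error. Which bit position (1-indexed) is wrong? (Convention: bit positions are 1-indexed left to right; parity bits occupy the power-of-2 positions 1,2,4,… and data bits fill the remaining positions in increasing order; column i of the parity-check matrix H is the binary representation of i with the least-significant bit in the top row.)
Syndrome s = H · r^T (mod 2), r = 110010001001001:
  s[0] = (101010101010101)·(110010001001001) mod 2 = 1+0+0+0+1+0+0+0+1+0+0+0+0+0+1 mod 2 = 0
  s[1] = (011001100110011)·(110010001001001) mod 2 = 0+1+0+0+0+0+0+0+0+0+0+0+0+0+1 mod 2 = 0
  s[2] = (000111100001111)·(110010001001001) mod 2 = 0+0+0+0+1+0+0+0+0+0+0+1+0+0+1 mod 2 = 1
  s[3] = (000000011111111)·(110010001001001) mod 2 = 0+0+0+0+0+0+0+0+1+0+0+1+0+0+1 mod 2 = 1
Syndrome = 0011
Column i of H is the binary representation of i, so the syndrome is the binary index of the flipped bit.
Read s = 0011 with s[0] as LSB: 0·2^0 + 0·2^1 + 1·2^2 + 1·2^3 = 12.
Error is at bit position 12.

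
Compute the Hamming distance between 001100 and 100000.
XOR = 101100, count of 1s = 3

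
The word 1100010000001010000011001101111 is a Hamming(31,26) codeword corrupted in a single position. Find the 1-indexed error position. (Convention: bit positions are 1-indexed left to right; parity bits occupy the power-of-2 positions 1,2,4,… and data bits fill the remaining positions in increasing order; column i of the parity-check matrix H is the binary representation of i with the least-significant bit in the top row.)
Syndrome s = H · r^T (mod 2), r = 1100010000001010000011001101111:
  s[0] = (1010101010101010101010101010101)·(1100010000001010000011001101111) mod 2 = 1+0+0+0+0+0+0+0+0+0+0+0+1+0+1+0+0+0+0+0+1+0+0+0+1+0+0+0+1+0+1 mod 2 = 1
  s[1] = (0110011001100110011001100110011)·(1100010000001010000011001101111) mod 2 = 0+1+0+0+0+1+0+0+0+0+0+0+0+0+1+0+0+0+0+0+0+1+0+0+0+1+0+0+0+1+1 mod 2 = 1
  s[2] = (0001111000011110000111100001111)·(1100010000001010000011001101111) mod 2 = 0+0+0+0+0+1+0+0+0+0+0+0+1+0+1+0+0+0+0+0+1+1+0+0+0+0+0+1+1+1+1 mod 2 = 1
  s[3] = (0000000111111110000000011111111)·(1100010000001010000011001101111) mod 2 = 0+0+0+0+0+0+0+0+0+0+0+0+1+0+1+0+0+0+0+0+0+0+0+0+1+1+0+1+1+1+1 mod 2 = 0
  s[4] = (0000000000000001111111111111111)·(1100010000001010000011001101111) mod 2 = 0+0+0+0+0+0+0+0+0+0+0+0+0+0+0+0+0+0+0+0+1+1+0+0+1+1+0+1+1+1+1 mod 2 = 0
Syndrome = 11100
Column i of H is the binary representation of i, so the syndrome is the binary index of the flipped bit.
Read s = 11100 with s[0] as LSB: 1·2^0 + 1·2^1 + 1·2^2 + 0·2^3 + 0·2^4 = 7.
Error is at bit position 7.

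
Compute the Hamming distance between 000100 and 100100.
XOR = 100000, count of 1s = 1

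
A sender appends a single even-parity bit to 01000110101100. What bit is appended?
Sum of data bits: 0+1+0+0+0+1+1+0+1+0+1+1+0+0 = 6.
6 mod 2 = 0, so parity bit = 0.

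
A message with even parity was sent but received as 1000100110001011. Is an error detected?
Sum of received bits: 1+0+0+0+1+0+0+1+1+0+0+0+1+0+1+1 = 7; 7 mod 2 = 1. Result is 1 ≠ 0 → error detected.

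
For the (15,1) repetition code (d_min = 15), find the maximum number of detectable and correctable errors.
Detection only: up to d_min − 1 = 14 errors.
Correction: up to ⌊(d_min − 1)/2⌋ = ⌊14/2⌋ = 7 errors.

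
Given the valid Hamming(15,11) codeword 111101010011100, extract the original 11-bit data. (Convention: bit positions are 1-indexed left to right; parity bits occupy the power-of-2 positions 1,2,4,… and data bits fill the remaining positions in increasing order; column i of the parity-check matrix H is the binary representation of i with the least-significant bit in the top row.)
Parity bits occupy power-of-2 positions; data bits are at positions {3,5,6,7,9,10,11,12,13,14,15} (1-indexed).
Extract: c[3]=1 c[5]=0 c[6]=1 c[7]=0 c[9]=0 c[10]=0 c[11]=1 c[12]=1 c[13]=1 c[14]=0 c[15]=0
Data = 10100011100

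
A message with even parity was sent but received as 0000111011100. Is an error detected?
Sum of received bits: 0+0+0+0+1+1+1+0+1+1+1+0+0 = 6; 6 mod 2 = 0. Result is 0 → no error detected.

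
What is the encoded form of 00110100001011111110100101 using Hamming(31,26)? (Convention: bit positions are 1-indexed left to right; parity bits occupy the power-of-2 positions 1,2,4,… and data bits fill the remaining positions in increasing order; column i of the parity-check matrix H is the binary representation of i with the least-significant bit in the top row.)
Codeword c = d · G (mod 2), d = 00110100001011111110100101:
  c[0] = d·G[:,0] = (00110100001011111110100101)·(11011010101101010101010101) mod 2 = 0+0+0+1+0+0+0+0+0+0+1+0+0+1+0+1+0+1+0+0+0+0+0+1+0+1 mod 2 = 1
  c[1] = d·G[:,1] = (00110100001011111110100101)·(10110110011011001100110011) mod 2 = 0+0+1+1+0+1+0+0+0+0+1+0+1+1+0+0+1+1+0+0+1+0+0+0+0+1 mod 2 = 0
  c[2] = d·G[:,2] = (00110100001011111110100101)·(10000000000000000000000000) mod 2 = 0+0+0+0+0+0+0+0+0+0+0+0+0+0+0+0+0+0+0+0+0+0+0+0+0+0 mod 2 = 0
  c[3] = d·G[:,3] = (00110100001011111110100101)·(01110001111000111100001111) mod 2 = 0+0+1+1+0+0+0+0+0+0+1+0+0+0+1+1+1+1+0+0+0+0+0+1+0+1 mod 2 = 1
  c[4] = d·G[:,4] = (00110100001011111110100101)·(01000000000000000000000000) mod 2 = 0+0+0+0+0+0+0+0+0+0+0+0+0+0+0+0+0+0+0+0+0+0+0+0+0+0 mod 2 = 0
  c[5] = d·G[:,5] = (00110100001011111110100101)·(00100000000000000000000000) mod 2 = 0+0+1+0+0+0+0+0+0+0+0+0+0+0+0+0+0+0+0+0+0+0+0+0+0+0 mod 2 = 1
  c[6] = d·G[:,6] = (00110100001011111110100101)·(00010000000000000000000000) mod 2 = 0+0+0+1+0+0+0+0+0+0+0+0+0+0+0+0+0+0+0+0+0+0+0+0+0+0 mod 2 = 1
  c[7] = d·G[:,7] = (00110100001011111110100101)·(00001111111000000011111111) mod 2 = 0+0+0+0+0+1+0+0+0+0+1+0+0+0+0+0+0+0+1+0+1+0+0+1+0+1 mod 2 = 0
  c[8] = d·G[:,8] = (00110100001011111110100101)·(00001000000000000000000000) mod 2 = 0+0+0+0+0+0+0+0+0+0+0+0+0+0+0+0+0+0+0+0+0+0+0+0+0+0 mod 2 = 0
  c[9] = d·G[:,9] = (00110100001011111110100101)·(00000100000000000000000000) mod 2 = 0+0+0+0+0+1+0+0+0+0+0+0+0+0+0+0+0+0+0+0+0+0+0+0+0+0 mod 2 = 1
  c[10] = d·G[:,10] = (00110100001011111110100101)·(00000010000000000000000000) mod 2 = 0+0+0+0+0+0+0+0+0+0+0+0+0+0+0+0+0+0+0+0+0+0+0+0+0+0 mod 2 = 0
  c[11] = d·G[:,11] = (00110100001011111110100101)·(00000001000000000000000000) mod 2 = 0+0+0+0+0+0+0+0+0+0+0+0+0+0+0+0+0+0+0+0+0+0+0+0+0+0 mod 2 = 0
  c[12] = d·G[:,12] = (00110100001011111110100101)·(00000000100000000000000000) mod 2 = 0+0+0+0+0+0+0+0+0+0+0+0+0+0+0+0+0+0+0+0+0+0+0+0+0+0 mod 2 = 0
  c[13] = d·G[:,13] = (00110100001011111110100101)·(00000000010000000000000000) mod 2 = 0+0+0+0+0+0+0+0+0+0+0+0+0+0+0+0+0+0+0+0+0+0+0+0+0+0 mod 2 = 0
  c[14] = d·G[:,14] = (00110100001011111110100101)·(00000000001000000000000000) mod 2 = 0+0+0+0+0+0+0+0+0+0+1+0+0+0+0+0+0+0+0+0+0+0+0+0+0+0 mod 2 = 1
  c[15] = d·G[:,15] = (00110100001011111110100101)·(00000000000111111111111111) mod 2 = 0+0+0+0+0+0+0+0+0+0+0+0+1+1+1+1+1+1+1+0+1+0+0+1+0+1 mod 2 = 0
  c[16] = d·G[:,16] = (00110100001011111110100101)·(00000000000100000000000000) mod 2 = 0+0+0+0+0+0+0+0+0+0+0+0+0+0+0+0+0+0+0+0+0+0+0+0+0+0 mod 2 = 0
  c[17] = d·G[:,17] = (00110100001011111110100101)·(00000000000010000000000000) mod 2 = 0+0+0+0+0+0+0+0+0+0+0+0+1+0+0+0+0+0+0+0+0+0+0+0+0+0 mod 2 = 1
  c[18] = d·G[:,18] = (00110100001011111110100101)·(00000000000001000000000000) mod 2 = 0+0+0+0+0+0+0+0+0+0+0+0+0+1+0+0+0+0+0+0+0+0+0+0+0+0 mod 2 = 1
  c[19] = d·G[:,19] = (00110100001011111110100101)·(00000000000000100000000000) mod 2 = 0+0+0+0+0+0+0+0+0+0+0+0+0+0+1+0+0+0+0+0+0+0+0+0+0+0 mod 2 = 1
  c[20] = d·G[:,20] = (00110100001011111110100101)·(00000000000000010000000000) mod 2 = 0+0+0+0+0+0+0+0+0+0+0+0+0+0+0+1+0+0+0+0+0+0+0+0+0+0 mod 2 = 1
  c[21] = d·G[:,21] = (00110100001011111110100101)·(00000000000000001000000000) mod 2 = 0+0+0+0+0+0+0+0+0+0+0+0+0+0+0+0+1+0+0+0+0+0+0+0+0+0 mod 2 = 1
  c[22] = d·G[:,22] = (00110100001011111110100101)·(00000000000000000100000000) mod 2 = 0+0+0+0+0+0+0+0+0+0+0+0+0+0+0+0+0+1+0+0+0+0+0+0+0+0 mod 2 = 1
  c[23] = d·G[:,23] = (00110100001011111110100101)·(00000000000000000010000000) mod 2 = 0+0+0+0+0+0+0+0+0+0+0+0+0+0+0+0+0+0+1+0+0+0+0+0+0+0 mod 2 = 1
  c[24] = d·G[:,24] = (00110100001011111110100101)·(00000000000000000001000000) mod 2 = 0+0+0+0+0+0+0+0+0+0+0+0+0+0+0+0+0+0+0+0+0+0+0+0+0+0 mod 2 = 0
  c[25] = d·G[:,25] = (00110100001011111110100101)·(00000000000000000000100000) mod 2 = 0+0+0+0+0+0+0+0+0+0+0+0+0+0+0+0+0+0+0+0+1+0+0+0+0+0 mod 2 = 1
  c[26] = d·G[:,26] = (00110100001011111110100101)·(00000000000000000000010000) mod 2 = 0+0+0+0+0+0+0+0+0+0+0+0+0+0+0+0+0+0+0+0+0+0+0+0+0+0 mod 2 = 0
  c[27] = d·G[:,27] = (00110100001011111110100101)·(00000000000000000000001000) mod 2 = 0+0+0+0+0+0+0+0+0+0+0+0+0+0+0+0+0+0+0+0+0+0+0+0+0+0 mod 2 = 0
  c[28] = d·G[:,28] = (00110100001011111110100101)·(00000000000000000000000100) mod 2 = 0+0+0+0+0+0+0+0+0+0+0+0+0+0+0+0+0+0+0+0+0+0+0+1+0+0 mod 2 = 1
  c[29] = d·G[:,29] = (00110100001011111110100101)·(00000000000000000000000010) mod 2 = 0+0+0+0+0+0+0+0+0+0+0+0+0+0+0+0+0+0+0+0+0+0+0+0+0+0 mod 2 = 0
  c[30] = d·G[:,30] = (00110100001011111110100101)·(00000000000000000000000001) mod 2 = 0+0+0+0+0+0+0+0+0+0+0+0+0+0+0+0+0+0+0+0+0+0+0+0+0+1 mod 2 = 1
Codeword = 1001011001000010011111110100101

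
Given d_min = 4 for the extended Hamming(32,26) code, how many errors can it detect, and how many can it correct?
Detection only: up to d_min − 1 = 3 errors.
Correction: up to ⌊(d_min − 1)/2⌋ = ⌊3/2⌋ = 1 errors.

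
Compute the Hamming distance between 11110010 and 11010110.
XOR = 00100100, count of 1s = 2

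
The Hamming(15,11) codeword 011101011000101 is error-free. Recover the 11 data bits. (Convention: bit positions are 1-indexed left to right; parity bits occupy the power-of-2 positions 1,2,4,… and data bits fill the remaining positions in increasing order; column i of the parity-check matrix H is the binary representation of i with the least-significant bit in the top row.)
Parity bits occupy power-of-2 positions; data bits are at positions {3,5,6,7,9,10,11,12,13,14,15} (1-indexed).
Extract: c[3]=1 c[5]=0 c[6]=1 c[7]=0 c[9]=1 c[10]=0 c[11]=0 c[12]=0 c[13]=1 c[14]=0 c[15]=1
Data = 10101000101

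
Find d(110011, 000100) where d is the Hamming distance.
XOR = 110111, count of 1s = 5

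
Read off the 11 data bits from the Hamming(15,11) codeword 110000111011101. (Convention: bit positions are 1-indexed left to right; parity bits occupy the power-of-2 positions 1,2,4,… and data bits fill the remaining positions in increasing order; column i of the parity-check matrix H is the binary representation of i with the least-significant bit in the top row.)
Parity bits occupy power-of-2 positions; data bits are at positions {3,5,6,7,9,10,11,12,13,14,15} (1-indexed).
Extract: c[3]=0 c[5]=0 c[6]=0 c[7]=1 c[9]=1 c[10]=0 c[11]=1 c[12]=1 c[13]=1 c[14]=0 c[15]=1
Data = 00011011101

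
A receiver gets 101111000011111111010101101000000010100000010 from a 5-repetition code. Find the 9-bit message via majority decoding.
Split into 5-bit blocks and majority-vote each:
  block 1 = 10111: 4 ones, 1 zeros → 1
  block 2 = 10000: 1 ones, 4 zeros → 0
  block 3 = 11111: 5 ones, 0 zeros → 1
  block 4 = 11101: 4 ones, 1 zeros → 1
  block 5 = 01011: 3 ones, 2 zeros → 1
  block 6 = 01000: 1 ones, 4 zeros → 0
  block 7 = 00001: 1 ones, 4 zeros → 0
  block 8 = 01000: 1 ones, 4 zeros → 0
  block 9 = 00010: 1 ones, 4 zeros → 0
Decoded = 101110000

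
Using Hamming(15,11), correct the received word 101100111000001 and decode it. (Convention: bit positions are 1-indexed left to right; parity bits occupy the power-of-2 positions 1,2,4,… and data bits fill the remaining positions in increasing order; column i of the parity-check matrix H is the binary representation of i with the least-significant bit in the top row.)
Syndrome s = H · r^T (mod 2), r = 101100111000001:
  s[0] = (101010101010101)·(101100111000001) mod 2 = 1+0+1+0+0+0+1+0+1+0+0+0+0+0+1 mod 2 = 1
  s[1] = (011001100110011)·(101100111000001) mod 2 = 0+0+1+0+0+0+1+0+0+0+0+0+0+0+1 mod 2 = 1
  s[2] = (000111100001111)·(101100111000001) mod 2 = 0+0+0+1+0+0+1+0+0+0+0+0+0+0+1 mod 2 = 1
  s[3] = (000000011111111)·(101100111000001) mod 2 = 0+0+0+0+0+0+0+1+1+0+0+0+0+0+1 mod 2 = 1
Syndrome = 1111
Column 15 of H equals this syndrome → error at bit 15 (1-indexed).
Flip bit 15: 101100111000001 → 101100111000000
Extract data bits at positions {3,5,6,7,9,10,11,12,13,14,15}: 10011000000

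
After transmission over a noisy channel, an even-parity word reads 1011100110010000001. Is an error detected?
Sum of received bits: 1+0+1+1+1+0+0+1+1+0+0+1+0+0+0+0+0+0+1 = 8; 8 mod 2 = 0. Result is 0 → no error detected.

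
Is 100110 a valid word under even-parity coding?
Sum of all bits: 1+0+0+1+1+0 = 3; 3 mod 2 = 1. Result is 1 → parity error detected.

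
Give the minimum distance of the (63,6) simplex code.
d_min = 32 (every nonzero codeword of the simplex code S_6 has weight 2^(r−1) = 32).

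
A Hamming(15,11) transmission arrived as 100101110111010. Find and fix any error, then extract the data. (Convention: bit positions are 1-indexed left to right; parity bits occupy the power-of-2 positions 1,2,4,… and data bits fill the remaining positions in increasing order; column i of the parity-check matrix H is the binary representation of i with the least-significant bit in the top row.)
Syndrome s = H · r^T (mod 2), r = 100101110111010:
  s[0] = (101010101010101)·(100101110111010) mod 2 = 1+0+0+0+0+0+1+0+0+0+1+0+0+0+0 mod 2 = 1
  s[1] = (011001100110011)·(100101110111010) mod 2 = 0+0+0+0+0+1+1+0+0+1+1+0+0+1+0 mod 2 = 1
  s[2] = (000111100001111)·(100101110111010) mod 2 = 0+0+0+1+0+1+1+0+0+0+0+1+0+1+0 mod 2 = 1
  s[3] = (000000011111111)·(100101110111010) mod 2 = 0+0+0+0+0+0+0+1+0+1+1+1+0+1+0 mod 2 = 1
Syndrome = 1111
Column 15 of H equals this syndrome → error at bit 15 (1-indexed).
Flip bit 15: 100101110111010 → 100101110111011
Extract data bits at positions {3,5,6,7,9,10,11,12,13,14,15}: 00110111011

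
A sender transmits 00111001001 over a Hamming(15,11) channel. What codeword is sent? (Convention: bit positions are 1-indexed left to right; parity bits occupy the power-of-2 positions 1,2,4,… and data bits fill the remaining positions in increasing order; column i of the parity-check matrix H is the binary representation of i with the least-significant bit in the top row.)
Codeword c = d · G (mod 2), d = 00111001001:
  c[0] = d·G[:,0] = (00111001001)·(11011010101) mod 2 = 0+0+0+1+1+0+0+0+0+0+1 mod 2 = 1
  c[1] = d·G[:,1] = (00111001001)·(10110110011) mod 2 = 0+0+1+1+0+0+0+0+0+0+1 mod 2 = 1
  c[2] = d·G[:,2] = (00111001001)·(10000000000) mod 2 = 0+0+0+0+0+0+0+0+0+0+0 mod 2 = 0
  c[3] = d·G[:,3] = (00111001001)·(01110001111) mod 2 = 0+0+1+1+0+0+0+1+0+0+1 mod 2 = 0
  c[4] = d·G[:,4] = (00111001001)·(01000000000) mod 2 = 0+0+0+0+0+0+0+0+0+0+0 mod 2 = 0
  c[5] = d·G[:,5] = (00111001001)·(00100000000) mod 2 = 0+0+1+0+0+0+0+0+0+0+0 mod 2 = 1
  c[6] = d·G[:,6] = (00111001001)·(00010000000) mod 2 = 0+0+0+1+0+0+0+0+0+0+0 mod 2 = 1
  c[7] = d·G[:,7] = (00111001001)·(00001111111) mod 2 = 0+0+0+0+1+0+0+1+0+0+1 mod 2 = 1
  c[8] = d·G[:,8] = (00111001001)·(00001000000) mod 2 = 0+0+0+0+1+0+0+0+0+0+0 mod 2 = 1
  c[9] = d·G[:,9] = (00111001001)·(00000100000) mod 2 = 0+0+0+0+0+0+0+0+0+0+0 mod 2 = 0
  c[10] = d·G[:,10] = (00111001001)·(00000010000) mod 2 = 0+0+0+0+0+0+0+0+0+0+0 mod 2 = 0
  c[11] = d·G[:,11] = (00111001001)·(00000001000) mod 2 = 0+0+0+0+0+0+0+1+0+0+0 mod 2 = 1
  c[12] = d·G[:,12] = (00111001001)·(00000000100) mod 2 = 0+0+0+0+0+0+0+0+0+0+0 mod 2 = 0
  c[13] = d·G[:,13] = (00111001001)·(00000000010) mod 2 = 0+0+0+0+0+0+0+0+0+0+0 mod 2 = 0
  c[14] = d·G[:,14] = (00111001001)·(00000000001) mod 2 = 0+0+0+0+0+0+0+0+0+0+1 mod 2 = 1
Codeword = 110001111001001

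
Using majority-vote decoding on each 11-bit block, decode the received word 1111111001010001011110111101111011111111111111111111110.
Split into 11-bit blocks and majority-vote each:
  block 1 = 11111110010: 8 ones, 3 zeros → 1
  block 2 = 10001011110: 6 ones, 5 zeros → 1
  block 3 = 11110111101: 9 ones, 2 zeros → 1
  block 4 = 11111111111: 11 ones, 0 zeros → 1
  block 5 = 11111111110: 10 ones, 1 zeros → 1
Decoded = 11111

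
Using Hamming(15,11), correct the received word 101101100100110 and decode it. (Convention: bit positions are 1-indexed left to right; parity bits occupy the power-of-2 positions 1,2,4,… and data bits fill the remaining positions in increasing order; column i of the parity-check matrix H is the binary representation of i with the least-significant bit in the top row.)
Syndrome s = H · r^T (mod 2), r = 101101100100110:
  s[0] = (101010101010101)·(101101100100110) mod 2 = 1+0+1+0+0+0+1+0+0+0+0+0+1+0+0 mod 2 = 0
  s[1] = (011001100110011)·(101101100100110) mod 2 = 0+0+1+0+0+1+1+0+0+1+0+0+0+1+0 mod 2 = 1
  s[2] = (000111100001111)·(101101100100110) mod 2 = 0+0+0+1+0+1+1+0+0+0+0+0+1+1+0 mod 2 = 1
  s[3] = (000000011111111)·(101101100100110) mod 2 = 0+0+0+0+0+0+0+0+0+1+0+0+1+1+0 mod 2 = 1
Syndrome = 0111
Column 14 of H equals this syndrome → error at bit 14 (1-indexed).
Flip bit 14: 101101100100110 → 101101100100100
Extract data bits at positions {3,5,6,7,9,10,11,12,13,14,15}: 10110100100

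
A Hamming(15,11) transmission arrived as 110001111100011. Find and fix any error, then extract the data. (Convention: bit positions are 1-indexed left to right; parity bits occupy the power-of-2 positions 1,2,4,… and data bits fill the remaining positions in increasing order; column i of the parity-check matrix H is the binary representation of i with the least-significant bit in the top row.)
Syndrome s = H · r^T (mod 2), r = 110001111100011:
  s[0] = (101010101010101)·(110001111100011) mod 2 = 1+0+0+0+0+0+1+0+1+0+0+0+0+0+1 mod 2 = 0
  s[1] = (011001100110011)·(110001111100011) mod 2 = 0+1+0+0+0+1+1+0+0+1+0+0+0+1+1 mod 2 = 0
  s[2] = (000111100001111)·(110001111100011) mod 2 = 0+0+0+0+0+1+1+0+0+0+0+0+0+1+1 mod 2 = 0
  s[3] = (000000011111111)·(110001111100011) mod 2 = 0+0+0+0+0+0+0+1+1+1+0+0+0+1+1 mod 2 = 1
Syndrome = 0001
Column 8 of H equals this syndrome → error at bit 8 (1-indexed).
Flip bit 8: 110001111100011 → 110001101100011
Extract data bits at positions {3,5,6,7,9,10,11,12,13,14,15}: 00111100011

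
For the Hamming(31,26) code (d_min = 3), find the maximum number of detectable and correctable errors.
Detection only: up to d_min − 1 = 2 errors.
Correction: up to ⌊(d_min − 1)/2⌋ = ⌊2/2⌋ = 1 errors.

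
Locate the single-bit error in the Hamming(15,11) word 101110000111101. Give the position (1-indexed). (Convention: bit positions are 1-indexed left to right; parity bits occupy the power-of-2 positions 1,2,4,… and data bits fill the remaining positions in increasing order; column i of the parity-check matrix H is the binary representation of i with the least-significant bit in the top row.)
Syndrome s = H · r^T (mod 2), r = 101110000111101:
  s[0] = (101010101010101)·(101110000111101) mod 2 = 1+0+1+0+1+0+0+0+0+0+1+0+1+0+1 mod 2 = 0
  s[1] = (011001100110011)·(101110000111101) mod 2 = 0+0+1+0+0+0+0+0+0+1+1+0+0+0+1 mod 2 = 0
  s[2] = (000111100001111)·(101110000111101) mod 2 = 0+0+0+1+1+0+0+0+0+0+0+1+1+0+1 mod 2 = 1
  s[3] = (000000011111111)·(101110000111101) mod 2 = 0+0+0+0+0+0+0+0+0+1+1+1+1+0+1 mod 2 = 1
Syndrome = 0011
Column i of H is the binary representation of i, so the syndrome is the binary index of the flipped bit.
Read s = 0011 with s[0] as LSB: 0·2^0 + 0·2^1 + 1·2^2 + 1·2^3 = 12.
Error is at bit position 12.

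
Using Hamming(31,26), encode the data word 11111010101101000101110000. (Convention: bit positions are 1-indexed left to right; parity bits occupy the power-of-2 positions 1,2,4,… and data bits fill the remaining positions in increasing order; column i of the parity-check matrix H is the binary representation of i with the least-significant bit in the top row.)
Codeword c = d · G (mod 2), d = 11111010101101000101110000:
  c[0] = d·G[:,0] = (11111010101101000101110000)·(11011010101101010101010101) mod 2 = 1+1+0+1+1+0+1+0+1+0+1+1+0+1+0+0+0+1+0+1+0+1+0+0+0+0 mod 2 = 0
  c[1] = d·G[:,1] = (11111010101101000101110000)·(10110110011011001100110011) mod 2 = 1+0+1+1+0+0+1+0+0+0+1+0+0+1+0+0+0+1+0+0+1+1+0+0+0+0 mod 2 = 1
  c[2] = d·G[:,2] = (11111010101101000101110000)·(10000000000000000000000000) mod 2 = 1+0+0+0+0+0+0+0+0+0+0+0+0+0+0+0+0+0+0+0+0+0+0+0+0+0 mod 2 = 1
  c[3] = d·G[:,3] = (11111010101101000101110000)·(01110001111000111100001111) mod 2 = 0+1+1+1+0+0+0+0+1+0+1+0+0+0+0+0+0+1+0+0+0+0+0+0+0+0 mod 2 = 0
  c[4] = d·G[:,4] = (11111010101101000101110000)·(01000000000000000000000000) mod 2 = 0+1+0+0+0+0+0+0+0+0+0+0+0+0+0+0+0+0+0+0+0+0+0+0+0+0 mod 2 = 1
  c[5] = d·G[:,5] = (11111010101101000101110000)·(00100000000000000000000000) mod 2 = 0+0+1+0+0+0+0+0+0+0+0+0+0+0+0+0+0+0+0+0+0+0+0+0+0+0 mod 2 = 1
  c[6] = d·G[:,6] = (11111010101101000101110000)·(00010000000000000000000000) mod 2 = 0+0+0+1+0+0+0+0+0+0+0+0+0+0+0+0+0+0+0+0+0+0+0+0+0+0 mod 2 = 1
  c[7] = d·G[:,7] = (11111010101101000101110000)·(00001111111000000011111111) mod 2 = 0+0+0+0+1+0+1+0+1+0+1+0+0+0+0+0+0+0+0+1+1+1+0+0+0+0 mod 2 = 1
  c[8] = d·G[:,8] = (11111010101101000101110000)·(00001000000000000000000000) mod 2 = 0+0+0+0+1+0+0+0+0+0+0+0+0+0+0+0+0+0+0+0+0+0+0+0+0+0 mod 2 = 1
  c[9] = d·G[:,9] = (11111010101101000101110000)·(00000100000000000000000000) mod 2 = 0+0+0+0+0+0+0+0+0+0+0+0+0+0+0+0+0+0+0+0+0+0+0+0+0+0 mod 2 = 0
  c[10] = d·G[:,10] = (11111010101101000101110000)·(00000010000000000000000000) mod 2 = 0+0+0+0+0+0+1+0+0+0+0+0+0+0+0+0+0+0+0+0+0+0+0+0+0+0 mod 2 = 1
  c[11] = d·G[:,11] = (11111010101101000101110000)·(00000001000000000000000000) mod 2 = 0+0+0+0+0+0+0+0+0+0+0+0+0+0+0+0+0+0+0+0+0+0+0+0+0+0 mod 2 = 0
  c[12] = d·G[:,12] = (11111010101101000101110000)·(00000000100000000000000000) mod 2 = 0+0+0+0+0+0+0+0+1+0+0+0+0+0+0+0+0+0+0+0+0+0+0+0+0+0 mod 2 = 1
  c[13] = d·G[:,13] = (11111010101101000101110000)·(00000000010000000000000000) mod 2 = 0+0+0+0+0+0+0+0+0+0+0+0+0+0+0+0+0+0+0+0+0+0+0+0+0+0 mod 2 = 0
  c[14] = d·G[:,14] = (11111010101101000101110000)·(00000000001000000000000000) mod 2 = 0+0+0+0+0+0+0+0+0+0+1+0+0+0+0+0+0+0+0+0+0+0+0+0+0+0 mod 2 = 1
  c[15] = d·G[:,15] = (11111010101101000101110000)·(00000000000111111111111111) mod 2 = 0+0+0+0+0+0+0+0+0+0+0+1+0+1+0+0+0+1+0+1+1+1+0+0+0+0 mod 2 = 0
  c[16] = d·G[:,16] = (11111010101101000101110000)·(00000000000100000000000000) mod 2 = 0+0+0+0+0+0+0+0+0+0+0+1+0+0+0+0+0+0+0+0+0+0+0+0+0+0 mod 2 = 1
  c[17] = d·G[:,17] = (11111010101101000101110000)·(00000000000010000000000000) mod 2 = 0+0+0+0+0+0+0+0+0+0+0+0+0+0+0+0+0+0+0+0+0+0+0+0+0+0 mod 2 = 0
  c[18] = d·G[:,18] = (11111010101101000101110000)·(00000000000001000000000000) mod 2 = 0+0+0+0+0+0+0+0+0+0+0+0+0+1+0+0+0+0+0+0+0+0+0+0+0+0 mod 2 = 1
  c[19] = d·G[:,19] = (11111010101101000101110000)·(00000000000000100000000000) mod 2 = 0+0+0+0+0+0+0+0+0+0+0+0+0+0+0+0+0+0+0+0+0+0+0+0+0+0 mod 2 = 0
  c[20] = d·G[:,20] = (11111010101101000101110000)·(00000000000000010000000000) mod 2 = 0+0+0+0+0+0+0+0+0+0+0+0+0+0+0+0+0+0+0+0+0+0+0+0+0+0 mod 2 = 0
  c[21] = d·G[:,21] = (11111010101101000101110000)·(00000000000000001000000000) mod 2 = 0+0+0+0+0+0+0+0+0+0+0+0+0+0+0+0+0+0+0+0+0+0+0+0+0+0 mod 2 = 0
  c[22] = d·G[:,22] = (11111010101101000101110000)·(00000000000000000100000000) mod 2 = 0+0+0+0+0+0+0+0+0+0+0+0+0+0+0+0+0+1+0+0+0+0+0+0+0+0 mod 2 = 1
  c[23] = d·G[:,23] = (11111010101101000101110000)·(00000000000000000010000000) mod 2 = 0+0+0+0+0+0+0+0+0+0+0+0+0+0+0+0+0+0+0+0+0+0+0+0+0+0 mod 2 = 0
  c[24] = d·G[:,24] = (11111010101101000101110000)·(00000000000000000001000000) mod 2 = 0+0+0+0+0+0+0+0+0+0+0+0+0+0+0+0+0+0+0+1+0+0+0+0+0+0 mod 2 = 1
  c[25] = d·G[:,25] = (11111010101101000101110000)·(00000000000000000000100000) mod 2 = 0+0+0+0+0+0+0+0+0+0+0+0+0+0+0+0+0+0+0+0+1+0+0+0+0+0 mod 2 = 1
  c[26] = d·G[:,26] = (11111010101101000101110000)·(00000000000000000000010000) mod 2 = 0+0+0+0+0+0+0+0+0+0+0+0+0+0+0+0+0+0+0+0+0+1+0+0+0+0 mod 2 = 1
  c[27] = d·G[:,27] = (11111010101101000101110000)·(00000000000000000000001000) mod 2 = 0+0+0+0+0+0+0+0+0+0+0+0+0+0+0+0+0+0+0+0+0+0+0+0+0+0 mod 2 = 0
  c[28] = d·G[:,28] = (11111010101101000101110000)·(00000000000000000000000100) mod 2 = 0+0+0+0+0+0+0+0+0+0+0+0+0+0+0+0+0+0+0+0+0+0+0+0+0+0 mod 2 = 0
  c[29] = d·G[:,29] = (11111010101101000101110000)·(00000000000000000000000010) mod 2 = 0+0+0+0+0+0+0+0+0+0+0+0+0+0+0+0+0+0+0+0+0+0+0+0+0+0 mod 2 = 0
  c[30] = d·G[:,30] = (11111010101101000101110000)·(00000000000000000000000001) mod 2 = 0+0+0+0+0+0+0+0+0+0+0+0+0+0+0+0+0+0+0+0+0+0+0+0+0+0 mod 2 = 0
Codeword = 0110111110101010101000101110000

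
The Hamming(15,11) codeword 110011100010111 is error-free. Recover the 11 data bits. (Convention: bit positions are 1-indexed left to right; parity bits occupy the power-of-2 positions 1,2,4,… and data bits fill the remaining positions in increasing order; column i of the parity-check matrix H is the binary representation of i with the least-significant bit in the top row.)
Parity bits occupy power-of-2 positions; data bits are at positions {3,5,6,7,9,10,11,12,13,14,15} (1-indexed).
Extract: c[3]=0 c[5]=1 c[6]=1 c[7]=1 c[9]=0 c[10]=0 c[11]=1 c[12]=0 c[13]=1 c[14]=1 c[15]=1
Data = 01110010111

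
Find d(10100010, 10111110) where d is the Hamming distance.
XOR = 00011100, count of 1s = 3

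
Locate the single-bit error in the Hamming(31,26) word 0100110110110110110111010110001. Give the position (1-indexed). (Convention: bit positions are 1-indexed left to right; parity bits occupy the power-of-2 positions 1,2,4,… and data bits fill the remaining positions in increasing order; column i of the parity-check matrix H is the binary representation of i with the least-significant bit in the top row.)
Syndrome s = H · r^T (mod 2), r = 0100110110110110110111010110001:
  s[0] = (1010101010101010101010101010101)·(0100110110110110110111010110001) mod 2 = 0+0+0+0+1+0+0+0+1+0+1+0+0+0+1+0+1+0+0+0+1+0+0+0+0+0+1+0+0+0+1 mod 2 = 0
  s[1] = (0110011001100110011001100110011)·(0100110110110110110111010110001) mod 2 = 0+1+0+0+0+1+0+0+0+0+1+0+0+1+1+0+0+1+0+0+0+1+0+0+0+1+1+0+0+0+1 mod 2 = 0
  s[2] = (0001111000011110000111100001111)·(0100110110110110110111010110001) mod 2 = 0+0+0+0+1+1+0+0+0+0+0+1+0+1+1+0+0+0+0+1+1+1+0+0+0+0+0+0+0+0+1 mod 2 = 1
  s[3] = (0000000111111110000000011111111)·(0100110110110110110111010110001) mod 2 = 0+0+0+0+0+0+0+1+1+0+1+1+0+1+1+0+0+0+0+0+0+0+0+1+0+1+1+0+0+0+1 mod 2 = 0
  s[4] = (0000000000000001111111111111111)·(0100110110110110110111010110001) mod 2 = 0+0+0+0+0+0+0+0+0+0+0+0+0+0+0+0+1+1+0+1+1+1+0+1+0+1+1+0+0+0+1 mod 2 = 1
Syndrome = 00101
Column i of H is the binary representation of i, so the syndrome is the binary index of the flipped bit.
Read s = 00101 with s[0] as LSB: 0·2^0 + 0·2^1 + 1·2^2 + 0·2^3 + 1·2^4 = 20.
Error is at bit position 20.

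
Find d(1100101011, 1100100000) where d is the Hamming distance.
XOR = 0000001011, count of 1s = 3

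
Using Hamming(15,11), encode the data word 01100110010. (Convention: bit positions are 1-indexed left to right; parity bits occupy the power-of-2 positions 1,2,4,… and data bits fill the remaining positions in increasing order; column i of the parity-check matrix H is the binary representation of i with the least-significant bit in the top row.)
Codeword c = d · G (mod 2), d = 01100110010:
  c[0] = d·G[:,0] = (01100110010)·(11011010101) mod 2 = 0+1+0+0+0+0+1+0+0+0+0 mod 2 = 0
  c[1] = d·G[:,1] = (01100110010)·(10110110011) mod 2 = 0+0+1+0+0+1+1+0+0+1+0 mod 2 = 0
  c[2] = d·G[:,2] = (01100110010)·(10000000000) mod 2 = 0+0+0+0+0+0+0+0+0+0+0 mod 2 = 0
  c[3] = d·G[:,3] = (01100110010)·(01110001111) mod 2 = 0+1+1+0+0+0+0+0+0+1+0 mod 2 = 1
  c[4] = d·G[:,4] = (01100110010)·(01000000000) mod 2 = 0+1+0+0+0+0+0+0+0+0+0 mod 2 = 1
  c[5] = d·G[:,5] = (01100110010)·(00100000000) mod 2 = 0+0+1+0+0+0+0+0+0+0+0 mod 2 = 1
  c[6] = d·G[:,6] = (01100110010)·(00010000000) mod 2 = 0+0+0+0+0+0+0+0+0+0+0 mod 2 = 0
  c[7] = d·G[:,7] = (01100110010)·(00001111111) mod 2 = 0+0+0+0+0+1+1+0+0+1+0 mod 2 = 1
  c[8] = d·G[:,8] = (01100110010)·(00001000000) mod 2 = 0+0+0+0+0+0+0+0+0+0+0 mod 2 = 0
  c[9] = d·G[:,9] = (01100110010)·(00000100000) mod 2 = 0+0+0+0+0+1+0+0+0+0+0 mod 2 = 1
  c[10] = d·G[:,10] = (01100110010)·(00000010000) mod 2 = 0+0+0+0+0+0+1+0+0+0+0 mod 2 = 1
  c[11] = d·G[:,11] = (01100110010)·(00000001000) mod 2 = 0+0+0+0+0+0+0+0+0+0+0 mod 2 = 0
  c[12] = d·G[:,12] = (01100110010)·(00000000100) mod 2 = 0+0+0+0+0+0+0+0+0+0+0 mod 2 = 0
  c[13] = d·G[:,13] = (01100110010)·(00000000010) mod 2 = 0+0+0+0+0+0+0+0+0+1+0 mod 2 = 1
  c[14] = d·G[:,14] = (01100110010)·(00000000001) mod 2 = 0+0+0+0+0+0+0+0+0+0+0 mod 2 = 0
Codeword = 000111010110010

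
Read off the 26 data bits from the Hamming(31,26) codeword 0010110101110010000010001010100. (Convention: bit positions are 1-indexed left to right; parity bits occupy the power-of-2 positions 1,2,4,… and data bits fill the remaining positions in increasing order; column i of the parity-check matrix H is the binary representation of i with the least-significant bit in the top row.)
Parity bits occupy power-of-2 positions; data bits are at positions {3,5,6,7,9,10,11,12,13,14,15,17,18,19,20,21,22,23,24,25,26,27,28,29,30,31} (1-indexed).
Extract: c[3]=1 c[5]=1 c[6]=1 c[7]=0 c[9]=0 c[10]=1 c[11]=1 c[12]=1 c[13]=0 c[14]=0 c[15]=1 c[17]=0 c[18]=0 c[19]=0 c[20]=0 c[21]=1 c[22]=0 c[23]=0 c[24]=0 c[25]=1 c[26]=0 c[27]=1 c[28]=0 c[29]=1 c[30]=0 c[31]=0
Data = 11100111001000010001010100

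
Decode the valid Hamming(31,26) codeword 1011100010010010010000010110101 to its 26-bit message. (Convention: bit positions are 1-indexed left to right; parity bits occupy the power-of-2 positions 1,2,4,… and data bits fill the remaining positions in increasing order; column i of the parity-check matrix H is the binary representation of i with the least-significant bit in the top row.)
Parity bits occupy power-of-2 positions; data bits are at positions {3,5,6,7,9,10,11,12,13,14,15,17,18,19,20,21,22,23,24,25,26,27,28,29,30,31} (1-indexed).
Extract: c[3]=1 c[5]=1 c[6]=0 c[7]=0 c[9]=1 c[10]=0 c[11]=0 c[12]=1 c[13]=0 c[14]=0 c[15]=1 c[17]=0 c[18]=1 c[19]=0 c[20]=0 c[21]=0 c[22]=0 c[23]=0 c[24]=1 c[25]=0 c[26]=1 c[27]=1 c[28]=0 c[29]=1 c[30]=0 c[31]=1
Data = 11001001001010000010110101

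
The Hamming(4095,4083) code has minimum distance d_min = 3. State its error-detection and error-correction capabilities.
Detection only: up to d_min − 1 = 2 errors.
Correction: up to ⌊(d_min − 1)/2⌋ = ⌊2/2⌋ = 1 errors.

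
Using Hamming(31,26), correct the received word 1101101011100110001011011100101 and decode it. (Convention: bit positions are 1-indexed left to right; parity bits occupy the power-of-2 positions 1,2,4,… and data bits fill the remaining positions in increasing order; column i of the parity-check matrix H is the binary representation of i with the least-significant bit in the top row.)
Syndrome s = H · r^T (mod 2), r = 1101101011100110001011011100101:
  s[0] = (1010101010101010101010101010101)·(1101101011100110001011011100101) mod 2 = 1+0+0+0+1+0+1+0+1+0+1+0+0+0+1+0+0+0+1+0+1+0+0+0+1+0+0+0+1+0+1 mod 2 = 1
  s[1] = (0110011001100110011001100110011)·(1101101011100110001011011100101) mod 2 = 0+1+0+0+0+0+1+0+0+1+1+0+0+1+1+0+0+0+1+0+0+1+0+0+0+1+0+0+0+0+1 mod 2 = 0
  s[2] = (0001111000011110000111100001111)·(1101101011100110001011011100101) mod 2 = 0+0+0+1+1+0+1+0+0+0+0+0+0+1+1+0+0+0+0+0+1+1+0+0+0+0+0+0+1+0+1 mod 2 = 1
  s[3] = (0000000111111110000000011111111)·(1101101011100110001011011100101) mod 2 = 0+0+0+0+0+0+0+0+1+1+1+0+0+1+1+0+0+0+0+0+0+0+0+1+1+1+0+0+1+0+1 mod 2 = 0
  s[4] = (0000000000000001111111111111111)·(1101101011100110001011011100101) mod 2 = 0+0+0+0+0+0+0+0+0+0+0+0+0+0+0+0+0+0+1+0+1+1+0+1+1+1+0+0+1+0+1 mod 2 = 0
Syndrome = 10100
Column 5 of H equals this syndrome → error at bit 5 (1-indexed).
Flip bit 5: 1101101011100110001011011100101 → 1101001011100110001011011100101
Extract data bits at positions {3,5,6,7,9,10,11,12,13,14,15,17,18,19,20,21,22,23,24,25,26,27,28,29,30,31}: 00011110011001011011100101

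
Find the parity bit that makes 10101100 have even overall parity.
Sum of data bits: 1+0+1+0+1+1+0+0 = 4.
4 mod 2 = 0, so parity bit = 0.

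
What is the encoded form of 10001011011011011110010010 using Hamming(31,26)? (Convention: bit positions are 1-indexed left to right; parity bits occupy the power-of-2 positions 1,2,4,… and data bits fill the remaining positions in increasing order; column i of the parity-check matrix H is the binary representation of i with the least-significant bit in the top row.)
Codeword c = d · G (mod 2), d = 10001011011011011110010010:
  c[0] = d·G[:,0] = (10001011011011011110010010)·(11011010101101010101010101) mod 2 = 1+0+0+0+1+0+1+0+0+0+1+0+0+1+0+1+0+1+0+0+0+1+0+0+0+0 mod 2 = 0
  c[1] = d·G[:,1] = (10001011011011011110010010)·(10110110011011001100110011) mod 2 = 1+0+0+0+0+0+1+0+0+1+1+0+1+1+0+0+1+1+0+0+0+1+0+0+1+0 mod 2 = 0
  c[2] = d·G[:,2] = (10001011011011011110010010)·(10000000000000000000000000) mod 2 = 1+0+0+0+0+0+0+0+0+0+0+0+0+0+0+0+0+0+0+0+0+0+0+0+0+0 mod 2 = 1
  c[3] = d·G[:,3] = (10001011011011011110010010)·(01110001111000111100001111) mod 2 = 0+0+0+0+0+0+0+1+0+1+1+0+0+0+0+1+1+1+0+0+0+0+0+0+1+0 mod 2 = 1
  c[4] = d·G[:,4] = (10001011011011011110010010)·(01000000000000000000000000) mod 2 = 0+0+0+0+0+0+0+0+0+0+0+0+0+0+0+0+0+0+0+0+0+0+0+0+0+0 mod 2 = 0
  c[5] = d·G[:,5] = (10001011011011011110010010)·(00100000000000000000000000) mod 2 = 0+0+0+0+0+0+0+0+0+0+0+0+0+0+0+0+0+0+0+0+0+0+0+0+0+0 mod 2 = 0
  c[6] = d·G[:,6] = (10001011011011011110010010)·(00010000000000000000000000) mod 2 = 0+0+0+0+0+0+0+0+0+0+0+0+0+0+0+0+0+0+0+0+0+0+0+0+0+0 mod 2 = 0
  c[7] = d·G[:,7] = (10001011011011011110010010)·(00001111111000000011111111) mod 2 = 0+0+0+0+1+0+1+1+0+1+1+0+0+0+0+0+0+0+1+0+0+1+0+0+1+0 mod 2 = 0
  c[8] = d·G[:,8] = (10001011011011011110010010)·(00001000000000000000000000) mod 2 = 0+0+0+0+1+0+0+0+0+0+0+0+0+0+0+0+0+0+0+0+0+0+0+0+0+0 mod 2 = 1
  c[9] = d·G[:,9] = (10001011011011011110010010)·(00000100000000000000000000) mod 2 = 0+0+0+0+0+0+0+0+0+0+0+0+0+0+0+0+0+0+0+0+0+0+0+0+0+0 mod 2 = 0
  c[10] = d·G[:,10] = (10001011011011011110010010)·(00000010000000000000000000) mod 2 = 0+0+0+0+0+0+1+0+0+0+0+0+0+0+0+0+0+0+0+0+0+0+0+0+0+0 mod 2 = 1
  c[11] = d·G[:,11] = (10001011011011011110010010)·(00000001000000000000000000) mod 2 = 0+0+0+0+0+0+0+1+0+0+0+0+0+0+0+0+0+0+0+0+0+0+0+0+0+0 mod 2 = 1
  c[12] = d·G[:,12] = (10001011011011011110010010)·(00000000100000000000000000) mod 2 = 0+0+0+0+0+0+0+0+0+0+0+0+0+0+0+0+0+0+0+0+0+0+0+0+0+0 mod 2 = 0
  c[13] = d·G[:,13] = (10001011011011011110010010)·(00000000010000000000000000) mod 2 = 0+0+0+0+0+0+0+0+0+1+0+0+0+0+0+0+0+0+0+0+0+0+0+0+0+0 mod 2 = 1
  c[14] = d·G[:,14] = (10001011011011011110010010)·(00000000001000000000000000) mod 2 = 0+0+0+0+0+0+0+0+0+0+1+0+0+0+0+0+0+0+0+0+0+0+0+0+0+0 mod 2 = 1
  c[15] = d·G[:,15] = (10001011011011011110010010)·(00000000000111111111111111) mod 2 = 0+0+0+0+0+0+0+0+0+0+0+0+1+1+0+1+1+1+1+0+0+1+0+0+1+0 mod 2 = 0
  c[16] = d·G[:,16] = (10001011011011011110010010)·(00000000000100000000000000) mod 2 = 0+0+0+0+0+0+0+0+0+0+0+0+0+0+0+0+0+0+0+0+0+0+0+0+0+0 mod 2 = 0
  c[17] = d·G[:,17] = (10001011011011011110010010)·(00000000000010000000000000) mod 2 = 0+0+0+0+0+0+0+0+0+0+0+0+1+0+0+0+0+0+0+0+0+0+0+0+0+0 mod 2 = 1
  c[18] = d·G[:,18] = (10001011011011011110010010)·(00000000000001000000000000) mod 2 = 0+0+0+0+0+0+0+0+0+0+0+0+0+1+0+0+0+0+0+0+0+0+0+0+0+0 mod 2 = 1
  c[19] = d·G[:,19] = (10001011011011011110010010)·(00000000000000100000000000) mod 2 = 0+0+0+0+0+0+0+0+0+0+0+0+0+0+0+0+0+0+0+0+0+0+0+0+0+0 mod 2 = 0
  c[20] = d·G[:,20] = (10001011011011011110010010)·(00000000000000010000000000) mod 2 = 0+0+0+0+0+0+0+0+0+0+0+0+0+0+0+1+0+0+0+0+0+0+0+0+0+0 mod 2 = 1
  c[21] = d·G[:,21] = (10001011011011011110010010)·(00000000000000001000000000) mod 2 = 0+0+0+0+0+0+0+0+0+0+0+0+0+0+0+0+1+0+0+0+0+0+0+0+0+0 mod 2 = 1
  c[22] = d·G[:,22] = (10001011011011011110010010)·(00000000000000000100000000) mod 2 = 0+0+0+0+0+0+0+0+0+0+0+0+0+0+0+0+0+1+0+0+0+0+0+0+0+0 mod 2 = 1
  c[23] = d·G[:,23] = (10001011011011011110010010)·(00000000000000000010000000) mod 2 = 0+0+0+0+0+0+0+0+0+0+0+0+0+0+0+0+0+0+1+0+0+0+0+0+0+0 mod 2 = 1
  c[24] = d·G[:,24] = (10001011011011011110010010)·(00000000000000000001000000) mod 2 = 0+0+0+0+0+0+0+0+0+0+0+0+0+0+0+0+0+0+0+0+0+0+0+0+0+0 mod 2 = 0
  c[25] = d·G[:,25] = (10001011011011011110010010)·(00000000000000000000100000) mod 2 = 0+0+0+0+0+0+0+0+0+0+0+0+0+0+0+0+0+0+0+0+0+0+0+0+0+0 mod 2 = 0
  c[26] = d·G[:,26] = (10001011011011011110010010)·(00000000000000000000010000) mod 2 = 0+0+0+0+0+0+0+0+0+0+0+0+0+0+0+0+0+0+0+0+0+1+0+0+0+0 mod 2 = 1
  c[27] = d·G[:,27] = (10001011011011011110010010)·(00000000000000000000001000) mod 2 = 0+0+0+0+0+0+0+0+0+0+0+0+0+0+0+0+0+0+0+0+0+0+0+0+0+0 mod 2 = 0
  c[28] = d·G[:,28] = (10001011011011011110010010)·(00000000000000000000000100) mod 2 = 0+0+0+0+0+0+0+0+0+0+0+0+0+0+0+0+0+0+0+0+0+0+0+0+0+0 mod 2 = 0
  c[29] = d·G[:,29] = (10001011011011011110010010)·(00000000000000000000000010) mod 2 = 0+0+0+0+0+0+0+0+0+0+0+0+0+0+0+0+0+0+0+0+0+0+0+0+1+0 mod 2 = 1
  c[30] = d·G[:,30] = (10001011011011011110010010)·(00000000000000000000000001) mod 2 = 0+0+0+0+0+0+0+0+0+0+0+0+0+0+0+0+0+0+0+0+0+0+0+0+0+0 mod 2 = 0
Codeword = 0011000010110110011011110010010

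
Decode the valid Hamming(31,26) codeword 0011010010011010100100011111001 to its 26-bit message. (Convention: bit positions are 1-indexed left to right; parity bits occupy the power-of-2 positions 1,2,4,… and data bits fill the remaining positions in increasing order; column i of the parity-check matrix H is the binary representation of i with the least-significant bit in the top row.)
Parity bits occupy power-of-2 positions; data bits are at positions {3,5,6,7,9,10,11,12,13,14,15,17,18,19,20,21,22,23,24,25,26,27,28,29,30,31} (1-indexed).
Extract: c[3]=1 c[5]=0 c[6]=1 c[7]=0 c[9]=1 c[10]=0 c[11]=0 c[12]=1 c[13]=1 c[14]=0 c[15]=1 c[17]=1 c[18]=0 c[19]=0 c[20]=1 c[21]=0 c[22]=0 c[23]=0 c[24]=1 c[25]=1 c[26]=1 c[27]=1 c[28]=1 c[29]=0 c[30]=0 c[31]=1
Data = 10101001101100100011111001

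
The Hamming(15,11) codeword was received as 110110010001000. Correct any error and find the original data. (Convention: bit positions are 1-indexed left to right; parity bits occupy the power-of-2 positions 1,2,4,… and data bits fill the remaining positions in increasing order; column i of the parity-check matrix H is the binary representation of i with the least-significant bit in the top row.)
Syndrome s = H · r^T (mod 2), r = 110110010001000:
  s[0] = (101010101010101)·(110110010001000) mod 2 = 1+0+0+0+1+0+0+0+0+0+0+0+0+0+0 mod 2 = 0
  s[1] = (011001100110011)·(110110010001000) mod 2 = 0+1+0+0+0+0+0+0+0+0+0+0+0+0+0 mod 2 = 1
  s[2] = (000111100001111)·(110110010001000) mod 2 = 0+0+0+1+1+0+0+0+0+0+0+1+0+0+0 mod 2 = 1
  s[3] = (000000011111111)·(110110010001000) mod 2 = 0+0+0+0+0+0+0+1+0+0+0+1+0+0+0 mod 2 = 0
Syndrome = 0110
Column 6 of H equals this syndrome → error at bit 6 (1-indexed).
Flip bit 6: 110110010001000 → 110111010001000
Extract data bits at positions {3,5,6,7,9,10,11,12,13,14,15}: 01100001000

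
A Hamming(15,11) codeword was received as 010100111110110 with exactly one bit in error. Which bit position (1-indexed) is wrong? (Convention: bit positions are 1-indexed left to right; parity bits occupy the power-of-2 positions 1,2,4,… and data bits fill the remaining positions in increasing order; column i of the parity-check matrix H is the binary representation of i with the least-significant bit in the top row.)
Syndrome s = H · r^T (mod 2), r = 010100111110110:
  s[0] = (101010101010101)·(010100111110110) mod 2 = 0+0+0+0+0+0+1+0+1+0+1+0+1+0+0 mod 2 = 0
  s[1] = (011001100110011)·(010100111110110) mod 2 = 0+1+0+0+0+0+1+0+0+1+1+0+0+1+0 mod 2 = 1
  s[2] = (000111100001111)·(010100111110110) mod 2 = 0+0+0+1+0+0+1+0+0+0+0+0+1+1+0 mod 2 = 0
  s[3] = (000000011111111)·(010100111110110) mod 2 = 0+0+0+0+0+0+0+1+1+1+1+0+1+1+0 mod 2 = 0
Syndrome = 0100
Column i of H is the binary representation of i, so the syndrome is the binary index of the flipped bit.
Read s = 0100 with s[0] as LSB: 0·2^0 + 1·2^1 + 0·2^2 + 0·2^3 = 2.
Error is at bit position 2.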